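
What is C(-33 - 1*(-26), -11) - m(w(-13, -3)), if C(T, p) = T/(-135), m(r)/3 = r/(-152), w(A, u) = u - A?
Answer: 2557/10260 ≈ 0.24922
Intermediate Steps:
m(r) = -3*r/152 (m(r) = 3*(r/(-152)) = 3*(r*(-1/152)) = 3*(-r/152) = -3*r/152)
C(T, p) = -T/135 (C(T, p) = T*(-1/135) = -T/135)
C(-33 - 1*(-26), -11) - m(w(-13, -3)) = -(-33 - 1*(-26))/135 - (-3)*(-3 - 1*(-13))/152 = -(-33 + 26)/135 - (-3)*(-3 + 13)/152 = -1/135*(-7) - (-3)*10/152 = 7/135 - 1*(-15/76) = 7/135 + 15/76 = 2557/10260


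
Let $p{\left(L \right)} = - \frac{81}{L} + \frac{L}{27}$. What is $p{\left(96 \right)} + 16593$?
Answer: $\frac{4779565}{288} \approx 16596.0$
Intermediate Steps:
$p{\left(L \right)} = - \frac{81}{L} + \frac{L}{27}$ ($p{\left(L \right)} = - \frac{81}{L} + L \frac{1}{27} = - \frac{81}{L} + \frac{L}{27}$)
$p{\left(96 \right)} + 16593 = \left(- \frac{81}{96} + \frac{1}{27} \cdot 96\right) + 16593 = \left(\left(-81\right) \frac{1}{96} + \frac{32}{9}\right) + 16593 = \left(- \frac{27}{32} + \frac{32}{9}\right) + 16593 = \frac{781}{288} + 16593 = \frac{4779565}{288}$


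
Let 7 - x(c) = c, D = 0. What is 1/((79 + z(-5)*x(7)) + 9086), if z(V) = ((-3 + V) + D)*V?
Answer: 1/9165 ≈ 0.00010911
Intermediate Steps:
z(V) = V*(-3 + V) (z(V) = ((-3 + V) + 0)*V = (-3 + V)*V = V*(-3 + V))
x(c) = 7 - c
1/((79 + z(-5)*x(7)) + 9086) = 1/((79 + (-5*(-3 - 5))*(7 - 1*7)) + 9086) = 1/((79 + (-5*(-8))*(7 - 7)) + 9086) = 1/((79 + 40*0) + 9086) = 1/((79 + 0) + 9086) = 1/(79 + 9086) = 1/9165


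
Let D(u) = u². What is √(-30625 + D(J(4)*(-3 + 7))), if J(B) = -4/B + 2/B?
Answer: I*√30621 ≈ 174.99*I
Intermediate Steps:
J(B) = -2/B
√(-30625 + D(J(4)*(-3 + 7))) = √(-30625 + ((-2/4)*(-3 + 7))²) = √(-30625 + (-2*¼*4)²) = √(-30625 + (-½*4)²) = √(-30625 + (-2)²) = √(-30625 + 4) = √(-30621) = I*√30621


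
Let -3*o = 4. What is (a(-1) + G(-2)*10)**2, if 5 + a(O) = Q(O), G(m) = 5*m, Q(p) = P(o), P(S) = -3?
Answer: 11664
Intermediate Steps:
o = -4/3 (o = -1/3*4 = -4/3 ≈ -1.3333)
Q(p) = -3
a(O) = -8 (a(O) = -5 - 3 = -8)
(a(-1) + G(-2)*10)**2 = (-8 + (5*(-2))*10)**2 = (-8 - 10*10)**2 = (-8 - 100)**2 = (-108)**2 = 11664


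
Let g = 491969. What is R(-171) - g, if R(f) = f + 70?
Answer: -492070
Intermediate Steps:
R(f) = 70 + f
R(-171) - g = (70 - 171) - 1*491969 = -101 - 491969 = -492070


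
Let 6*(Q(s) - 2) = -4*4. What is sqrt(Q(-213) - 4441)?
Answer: 5*I*sqrt(1599)/3 ≈ 66.646*I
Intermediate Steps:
Q(s) = -2/3 (Q(s) = 2 + (-4*4)/6 = 2 + (1/6)*(-16) = 2 - 8/3 = -2/3)
sqrt(Q(-213) - 4441) = sqrt(-2/3 - 4441) = sqrt(-13325/3) = 5*I*sqrt(1599)/3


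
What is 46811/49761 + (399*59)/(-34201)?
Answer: 429559310/1701875961 ≈ 0.25240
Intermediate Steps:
46811/49761 + (399*59)/(-34201) = 46811*(1/49761) + 23541*(-1/34201) = 46811/49761 - 23541/34201 = 429559310/1701875961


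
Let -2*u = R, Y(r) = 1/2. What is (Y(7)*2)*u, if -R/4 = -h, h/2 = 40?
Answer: -160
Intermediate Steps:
h = 80 (h = 2*40 = 80)
R = 320 (R = -(-4)*80 = -4*(-80) = 320)
Y(r) = ½
u = -160 (u = -½*320 = -160)
(Y(7)*2)*u = ((½)*2)*(-160) = 1*(-160) = -160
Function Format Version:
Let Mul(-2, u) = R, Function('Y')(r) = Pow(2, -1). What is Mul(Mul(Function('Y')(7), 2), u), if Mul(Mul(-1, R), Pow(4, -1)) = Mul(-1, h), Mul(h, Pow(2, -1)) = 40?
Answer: -160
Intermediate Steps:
h = 80 (h = Mul(2, 40) = 80)
R = 320 (R = Mul(-4, Mul(-1, 80)) = Mul(-4, -80) = 320)
Function('Y')(r) = Rational(1, 2)
u = -160 (u = Mul(Rational(-1, 2), 320) = -160)
Mul(Mul(Function('Y')(7), 2), u) = Mul(Mul(Rational(1, 2), 2), -160) = Mul(1, -160) = -160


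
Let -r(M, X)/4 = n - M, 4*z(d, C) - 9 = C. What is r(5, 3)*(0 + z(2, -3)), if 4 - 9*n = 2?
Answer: 86/3 ≈ 28.667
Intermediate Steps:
n = 2/9 (n = 4/9 - 1/9*2 = 4/9 - 2/9 = 2/9 ≈ 0.22222)
z(d, C) = 9/4 + C/4
r(M, X) = -8/9 + 4*M (r(M, X) = -4*(2/9 - M) = -8/9 + 4*M)
r(5, 3)*(0 + z(2, -3)) = (-8/9 + 4*5)*(0 + (9/4 + (1/4)*(-3))) = (-8/9 + 20)*(0 + (9/4 - 3/4)) = 172*(0 + 3/2)/9 = (172/9)*(3/2) = 86/3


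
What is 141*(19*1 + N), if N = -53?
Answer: -4794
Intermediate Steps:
141*(19*1 + N) = 141*(19*1 - 53) = 141*(19 - 53) = 141*(-34) = -4794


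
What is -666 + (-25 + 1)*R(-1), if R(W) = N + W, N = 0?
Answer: -642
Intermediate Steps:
R(W) = W (R(W) = 0 + W = W)
-666 + (-25 + 1)*R(-1) = -666 + (-25 + 1)*(-1) = -666 - 24*(-1) = -666 + 24 = -642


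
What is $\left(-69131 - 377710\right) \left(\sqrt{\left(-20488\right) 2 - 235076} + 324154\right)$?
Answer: $-144845297514 - 893682 i \sqrt{69013} \approx -1.4485 \cdot 10^{11} - 2.3477 \cdot 10^{8} i$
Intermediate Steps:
$\left(-69131 - 377710\right) \left(\sqrt{\left(-20488\right) 2 - 235076} + 324154\right) = - 446841 \left(\sqrt{-40976 - 235076} + 324154\right) = - 446841 \left(\sqrt{-276052} + 324154\right) = - 446841 \left(2 i \sqrt{69013} + 324154\right) = - 446841 \left(324154 + 2 i \sqrt{69013}\right) = -144845297514 - 893682 i \sqrt{69013}$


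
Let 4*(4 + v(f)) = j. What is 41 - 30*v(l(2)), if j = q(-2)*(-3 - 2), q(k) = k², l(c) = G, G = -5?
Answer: 311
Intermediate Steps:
l(c) = -5
j = -20 (j = (-2)²*(-3 - 2) = 4*(-5) = -20)
v(f) = -9 (v(f) = -4 + (¼)*(-20) = -4 - 5 = -9)
41 - 30*v(l(2)) = 41 - 30*(-9) = 41 + 270 = 311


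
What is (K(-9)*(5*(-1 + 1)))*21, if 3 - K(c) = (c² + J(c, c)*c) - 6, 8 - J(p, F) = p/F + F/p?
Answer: 0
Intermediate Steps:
J(p, F) = 8 - F/p - p/F (J(p, F) = 8 - (p/F + F/p) = 8 - (F/p + p/F) = 8 + (-F/p - p/F) = 8 - F/p - p/F)
K(c) = 9 - c² - 6*c (K(c) = 3 - ((c² + (8 - c/c - c/c)*c) - 6) = 3 - ((c² + (8 - 1 - 1)*c) - 6) = 3 - ((c² + 6*c) - 6) = 3 - (-6 + c² + 6*c) = 3 + (6 - c² - 6*c) = 9 - c² - 6*c)
(K(-9)*(5*(-1 + 1)))*21 = ((9 - 1*(-9)² - 6*(-9))*(5*(-1 + 1)))*21 = ((9 - 1*81 + 54)*(5*0))*21 = ((9 - 81 + 54)*0)*21 = -18*0*21 = 0*21 = 0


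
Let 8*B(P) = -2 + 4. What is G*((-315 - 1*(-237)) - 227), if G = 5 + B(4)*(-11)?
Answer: -2745/4 ≈ -686.25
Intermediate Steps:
B(P) = 1/4 (B(P) = (-2 + 4)/8 = (1/8)*2 = 1/4)
G = 9/4 (G = 5 + (1/4)*(-11) = 5 - 11/4 = 9/4 ≈ 2.2500)
G*((-315 - 1*(-237)) - 227) = 9*((-315 - 1*(-237)) - 227)/4 = 9*((-315 + 237) - 227)/4 = 9*(-78 - 227)/4 = (9/4)*(-305) = -2745/4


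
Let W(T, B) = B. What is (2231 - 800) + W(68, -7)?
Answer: 1424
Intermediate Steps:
(2231 - 800) + W(68, -7) = (2231 - 800) - 7 = 1431 - 7 = 1424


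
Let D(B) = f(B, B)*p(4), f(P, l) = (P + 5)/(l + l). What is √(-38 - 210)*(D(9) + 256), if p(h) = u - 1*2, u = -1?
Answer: 1522*I*√62/3 ≈ 3994.7*I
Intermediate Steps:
f(P, l) = (5 + P)/(2*l) (f(P, l) = (5 + P)/((2*l)) = (5 + P)*(1/(2*l)) = (5 + P)/(2*l))
p(h) = -3 (p(h) = -1 - 1*2 = -1 - 2 = -3)
D(B) = -3*(5 + B)/(2*B) (D(B) = ((5 + B)/(2*B))*(-3) = -3*(5 + B)/(2*B))
√(-38 - 210)*(D(9) + 256) = √(-38 - 210)*((3/2)*(-5 - 1*9)/9 + 256) = √(-248)*((3/2)*(⅑)*(-5 - 9) + 256) = (2*I*√62)*((3/2)*(⅑)*(-14) + 256) = (2*I*√62)*(-7/3 + 256) = (2*I*√62)*(761/3) = 1522*I*√62/3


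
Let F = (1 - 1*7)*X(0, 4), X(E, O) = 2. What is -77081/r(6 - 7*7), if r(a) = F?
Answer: 77081/12 ≈ 6423.4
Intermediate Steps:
F = -12 (F = (1 - 1*7)*2 = (1 - 7)*2 = -6*2 = -12)
r(a) = -12
-77081/r(6 - 7*7) = -77081/(-12) = -77081*(-1/12) = 77081/12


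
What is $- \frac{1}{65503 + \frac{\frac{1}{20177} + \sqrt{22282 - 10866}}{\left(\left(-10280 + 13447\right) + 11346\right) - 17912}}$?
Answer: $- \frac{12837056903710283761}{840865738363353888655815} - \frac{461257135757 \sqrt{2854}}{3363462953453415554623260} \approx -1.5266 \cdot 10^{-5}$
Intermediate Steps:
$- \frac{1}{65503 + \frac{\frac{1}{20177} + \sqrt{22282 - 10866}}{\left(\left(-10280 + 13447\right) + 11346\right) - 17912}} = - \frac{1}{65503 + \frac{\frac{1}{20177} + \sqrt{11416}}{\left(3167 + 11346\right) - 17912}} = - \frac{1}{65503 + \frac{\frac{1}{20177} + 2 \sqrt{2854}}{14513 - 17912}} = - \frac{1}{65503 + \frac{\frac{1}{20177} + 2 \sqrt{2854}}{-3399}} = - \frac{1}{65503 + \left(\frac{1}{20177} + 2 \sqrt{2854}\right) \left(- \frac{1}{3399}\right)} = - \frac{1}{65503 - \left(\frac{1}{68581623} + \frac{2 \sqrt{2854}}{3399}\right)} = - \frac{1}{\frac{4492302051368}{68581623} - \frac{2 \sqrt{2854}}{3399}}$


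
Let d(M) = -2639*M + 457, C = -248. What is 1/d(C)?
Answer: 1/654929 ≈ 1.5269e-6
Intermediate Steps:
d(M) = 457 - 2639*M
1/d(C) = 1/(457 - 2639*(-248)) = 1/(457 + 654472) = 1/654929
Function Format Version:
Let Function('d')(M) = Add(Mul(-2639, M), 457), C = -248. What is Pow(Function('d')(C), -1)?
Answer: Rational(1, 654929) ≈ 1.5269e-6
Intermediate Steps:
Function('d')(M) = Add(457, Mul(-2639, M))
Pow(Function('d')(C), -1) = Pow(Add(457, Mul(-2639, -248)), -1) = Pow(Add(457, 654472), -1) = Pow(654929, -1) = Rational(1, 654929)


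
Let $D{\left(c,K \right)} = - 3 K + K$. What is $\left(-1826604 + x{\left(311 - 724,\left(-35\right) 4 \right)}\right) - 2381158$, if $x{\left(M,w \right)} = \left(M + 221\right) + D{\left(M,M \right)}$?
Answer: $-4207128$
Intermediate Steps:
$D{\left(c,K \right)} = - 2 K$
$x{\left(M,w \right)} = 221 - M$ ($x{\left(M,w \right)} = \left(M + 221\right) - 2 M = \left(221 + M\right) - 2 M = 221 - M$)
$\left(-1826604 + x{\left(311 - 724,\left(-35\right) 4 \right)}\right) - 2381158 = \left(-1826604 + \left(221 - \left(311 - 724\right)\right)\right) - 2381158 = \left(-1826604 + \left(221 - -413\right)\right) - 2381158 = \left(-1826604 + \left(221 + 413\right)\right) - 2381158 = \left(-1826604 + 634\right) - 2381158 = -1825970 - 2381158 = -4207128$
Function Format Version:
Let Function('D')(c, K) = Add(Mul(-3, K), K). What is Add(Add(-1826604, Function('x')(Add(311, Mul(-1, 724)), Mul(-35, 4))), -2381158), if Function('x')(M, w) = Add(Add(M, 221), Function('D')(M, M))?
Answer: -4207128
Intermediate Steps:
Function('D')(c, K) = Mul(-2, K)
Function('x')(M, w) = Add(221, Mul(-1, M)) (Function('x')(M, w) = Add(Add(M, 221), Mul(-2, M)) = Add(Add(221, M), Mul(-2, M)) = Add(221, Mul(-1, M)))
Add(Add(-1826604, Function('x')(Add(311, Mul(-1, 724)), Mul(-35, 4))), -2381158) = Add(Add(-1826604, Add(221, Mul(-1, Add(311, Mul(-1, 724))))), -2381158) = Add(Add(-1826604, Add(221, Mul(-1, Add(311, -724)))), -2381158) = Add(Add(-1826604, Add(221, Mul(-1, -413))), -2381158) = Add(Add(-1826604, Add(221, 413)), -2381158) = Add(Add(-1826604, 634), -2381158) = Add(-1825970, -2381158) = -4207128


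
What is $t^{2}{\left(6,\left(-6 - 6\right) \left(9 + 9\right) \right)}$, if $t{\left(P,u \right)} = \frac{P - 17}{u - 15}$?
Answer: $\frac{1}{441} \approx 0.0022676$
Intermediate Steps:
$t{\left(P,u \right)} = \frac{-17 + P}{-15 + u}$
$t^{2}{\left(6,\left(-6 - 6\right) \left(9 + 9\right) \right)} = \left(\frac{-17 + 6}{-15 + \left(-6 - 6\right) \left(9 + 9\right)}\right)^{2} = \left(\frac{1}{-15 - 216} \left(-11\right)\right)^{2} = \left(\frac{1}{-231} \left(-11\right)\right)^{2} = \left(\left(- \frac{1}{231}\right) \left(-11\right)\right)^{2} = \left(\frac{1}{21}\right)^{2} = \frac{1}{441}$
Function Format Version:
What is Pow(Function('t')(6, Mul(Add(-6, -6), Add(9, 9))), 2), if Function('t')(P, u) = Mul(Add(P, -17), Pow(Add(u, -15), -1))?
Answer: Rational(1, 441) ≈ 0.0022676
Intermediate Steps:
Function('t')(P, u) = Mul(Pow(Add(-15, u), -1), Add(-17, P)) (Function('t')(P, u) = Mul(Add(-17, P), Pow(Add(-15, u), -1)) = Mul(Pow(Add(-15, u), -1), Add(-17, P)))
Pow(Function('t')(6, Mul(Add(-6, -6), Add(9, 9))), 2) = Pow(Mul(Pow(Add(-15, Mul(Add(-6, -6), Add(9, 9))), -1), Add(-17, 6)), 2) = Pow(Mul(Pow(Add(-15, Mul(-12, 18)), -1), -11), 2) = Pow(Mul(Pow(Add(-15, -216), -1), -11), 2) = Pow(Mul(Pow(-231, -1), -11), 2) = Pow(Mul(Rational(-1, 231), -11), 2) = Pow(Rational(1, 21), 2) = Rational(1, 441)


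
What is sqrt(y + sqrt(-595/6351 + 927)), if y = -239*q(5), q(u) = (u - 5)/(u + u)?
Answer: 6351**(3/4)*5886782**(1/4)/6351 ≈ 5.5177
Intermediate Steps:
q(u) = (-5 + u)/(2*u) (q(u) = (-5 + u)/((2*u)) = (-5 + u)*(1/(2*u)) = (-5 + u)/(2*u))
y = 0 (y = -239*(-5 + 5)/(2*5) = -239*0/(2*5) = -239*0 = 0)
sqrt(y + sqrt(-595/6351 + 927)) = sqrt(0 + sqrt(-595/6351 + 927)) = sqrt(0 + sqrt(5886782/6351)) = sqrt(0 + sqrt(37386952482)/6351) = sqrt(sqrt(37386952482)/6351) = 6351**(3/4)*5886782**(1/4)/6351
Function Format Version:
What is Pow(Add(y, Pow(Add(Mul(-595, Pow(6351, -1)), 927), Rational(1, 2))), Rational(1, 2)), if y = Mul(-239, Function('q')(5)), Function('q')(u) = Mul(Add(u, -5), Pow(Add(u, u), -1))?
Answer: Mul(Rational(1, 6351), Pow(6351, Rational(3, 4)), Pow(5886782, Rational(1, 4))) ≈ 5.5177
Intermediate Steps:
Function('q')(u) = Mul(Rational(1, 2), Pow(u, -1), Add(-5, u)) (Function('q')(u) = Mul(Add(-5, u), Pow(Mul(2, u), -1)) = Mul(Add(-5, u), Mul(Rational(1, 2), Pow(u, -1))) = Mul(Rational(1, 2), Pow(u, -1), Add(-5, u)))
y = 0 (y = Mul(-239, Mul(Rational(1, 2), Pow(5, -1), Add(-5, 5))) = Mul(-239, Mul(Rational(1, 2), Rational(1, 5), 0)) = Mul(-239, 0) = 0)
Pow(Add(y, Pow(Add(Mul(-595, Pow(6351, -1)), 927), Rational(1, 2))), Rational(1, 2)) = Pow(Add(0, Pow(Add(Mul(-595, Pow(6351, -1)), 927), Rational(1, 2))), Rational(1, 2)) = Pow(Add(0, Pow(Add(Mul(-595, Rational(1, 6351)), 927), Rational(1, 2))), Rational(1, 2)) = Pow(Add(0, Pow(Add(Rational(-595, 6351), 927), Rational(1, 2))), Rational(1, 2)) = Pow(Add(0, Pow(Rational(5886782, 6351), Rational(1, 2))), Rational(1, 2)) = Pow(Add(0, Mul(Rational(1, 6351), Pow(37386952482, Rational(1, 2)))), Rational(1, 2)) = Pow(Mul(Rational(1, 6351), Pow(37386952482, Rational(1, 2))), Rational(1, 2)) = Mul(Rational(1, 6351), Pow(6351, Rational(3, 4)), Pow(5886782, Rational(1, 4)))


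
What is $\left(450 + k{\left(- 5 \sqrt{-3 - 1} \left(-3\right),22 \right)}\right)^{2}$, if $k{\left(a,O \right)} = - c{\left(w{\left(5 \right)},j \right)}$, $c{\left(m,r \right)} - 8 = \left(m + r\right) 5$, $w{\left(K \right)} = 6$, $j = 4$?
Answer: $153664$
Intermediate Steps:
$c{\left(m,r \right)} = 8 + 5 m + 5 r$ ($c{\left(m,r \right)} = 8 + \left(m + r\right) 5 = 8 + \left(5 m + 5 r\right) = 8 + 5 m + 5 r$)
$k{\left(a,O \right)} = -58$ ($k{\left(a,O \right)} = - (8 + 5 \cdot 6 + 5 \cdot 4) = - (8 + 30 + 20) = \left(-1\right) 58 = -58$)
$\left(450 + k{\left(- 5 \sqrt{-3 - 1} \left(-3\right),22 \right)}\right)^{2} = \left(450 - 58\right)^{2} = 392^{2} = 153664$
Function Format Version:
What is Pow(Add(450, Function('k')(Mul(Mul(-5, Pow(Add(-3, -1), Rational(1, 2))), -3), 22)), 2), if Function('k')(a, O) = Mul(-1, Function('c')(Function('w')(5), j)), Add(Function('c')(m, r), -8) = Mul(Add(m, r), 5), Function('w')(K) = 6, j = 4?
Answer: 153664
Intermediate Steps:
Function('c')(m, r) = Add(8, Mul(5, m), Mul(5, r)) (Function('c')(m, r) = Add(8, Mul(Add(m, r), 5)) = Add(8, Add(Mul(5, m), Mul(5, r))) = Add(8, Mul(5, m), Mul(5, r)))
Function('k')(a, O) = -58 (Function('k')(a, O) = Mul(-1, Add(8, Mul(5, 6), Mul(5, 4))) = Mul(-1, Add(8, 30, 20)) = Mul(-1, 58) = -58)
Pow(Add(450, Function('k')(Mul(Mul(-5, Pow(Add(-3, -1), Rational(1, 2))), -3), 22)), 2) = Pow(Add(450, -58), 2) = Pow(392, 2) = 153664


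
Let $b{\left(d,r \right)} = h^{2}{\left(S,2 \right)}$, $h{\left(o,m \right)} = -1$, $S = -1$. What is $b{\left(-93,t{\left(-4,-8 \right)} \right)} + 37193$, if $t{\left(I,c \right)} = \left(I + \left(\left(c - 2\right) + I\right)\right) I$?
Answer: $37194$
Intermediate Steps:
$t{\left(I,c \right)} = I \left(-2 + c + 2 I\right)$ ($t{\left(I,c \right)} = \left(I + \left(\left(-2 + c\right) + I\right)\right) I = \left(I + \left(-2 + I + c\right)\right) I = \left(-2 + c + 2 I\right) I = I \left(-2 + c + 2 I\right)$)
$b{\left(d,r \right)} = 1$ ($b{\left(d,r \right)} = \left(-1\right)^{2} = 1$)
$b{\left(-93,t{\left(-4,-8 \right)} \right)} + 37193 = 1 + 37193 = 37194$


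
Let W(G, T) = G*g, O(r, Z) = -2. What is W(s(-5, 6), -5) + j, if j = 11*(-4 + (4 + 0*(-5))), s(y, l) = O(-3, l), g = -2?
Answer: 4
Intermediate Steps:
s(y, l) = -2
W(G, T) = -2*G (W(G, T) = G*(-2) = -2*G)
j = 0 (j = 11*(-4 + (4 + 0)) = 11*(-4 + 4) = 11*0 = 0)
W(s(-5, 6), -5) + j = -2*(-2) + 0 = 4 + 0 = 4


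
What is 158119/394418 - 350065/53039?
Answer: -129685463529/20919536302 ≈ -6.1992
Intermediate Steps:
158119/394418 - 350065/53039 = -129685463529/20919536302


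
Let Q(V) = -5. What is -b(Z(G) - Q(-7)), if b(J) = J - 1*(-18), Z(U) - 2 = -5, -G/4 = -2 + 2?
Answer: -20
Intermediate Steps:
G = 0 (G = -4*(-2 + 2) = -4*0 = 0)
Z(U) = -3 (Z(U) = 2 - 5 = -3)
b(J) = 18 + J (b(J) = J + 18 = 18 + J)
-b(Z(G) - Q(-7)) = -(18 + (-3 - 1*(-5))) = -(18 + (-3 + 5)) = -(18 + 2) = -1*20 = -20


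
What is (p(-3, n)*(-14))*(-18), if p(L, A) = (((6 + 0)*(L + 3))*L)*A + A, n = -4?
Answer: -1008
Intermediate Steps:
p(L, A) = A + A*L*(18 + 6*L) (p(L, A) = ((6*(3 + L))*L)*A + A = ((18 + 6*L)*L)*A + A = (L*(18 + 6*L))*A + A = A*L*(18 + 6*L) + A = A + A*L*(18 + 6*L))
(p(-3, n)*(-14))*(-18) = (-4*(1 + 6*(-3)² + 18*(-3))*(-14))*(-18) = (-4*(1 + 6*9 - 54)*(-14))*(-18) = (-4*(1 + 54 - 54)*(-14))*(-18) = (-4*1*(-14))*(-18) = -4*(-14)*(-18) = 56*(-18) = -1008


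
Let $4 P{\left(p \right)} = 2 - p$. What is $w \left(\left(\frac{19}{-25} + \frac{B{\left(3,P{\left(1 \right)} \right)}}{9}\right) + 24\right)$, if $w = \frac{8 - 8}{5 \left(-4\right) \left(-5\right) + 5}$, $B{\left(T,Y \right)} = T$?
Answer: $0$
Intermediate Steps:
$P{\left(p \right)} = \frac{1}{2} - \frac{p}{4}$ ($P{\left(p \right)} = \frac{2 - p}{4} = \frac{1}{2} - \frac{p}{4}$)
$w = 0$ ($w = \frac{0}{\left(-20\right) \left(-5\right) + 5} = \frac{0}{100 + 5} = \frac{0}{105} = 0 \cdot \frac{1}{105} = 0$)
$w \left(\left(\frac{19}{-25} + \frac{B{\left(3,P{\left(1 \right)} \right)}}{9}\right) + 24\right) = 0 \left(\left(\frac{19}{-25} + \frac{3}{9}\right) + 24\right) = 0 \left(\left(19 \left(- \frac{1}{25}\right) + 3 \cdot \frac{1}{9}\right) + 24\right) = 0 \left(\left(- \frac{19}{25} + \frac{1}{3}\right) + 24\right) = 0 \left(- \frac{32}{75} + 24\right) = 0 \cdot \frac{1768}{75} = 0$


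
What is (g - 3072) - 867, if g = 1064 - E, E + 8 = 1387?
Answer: -4254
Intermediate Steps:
E = 1379 (E = -8 + 1387 = 1379)
g = -315 (g = 1064 - 1*1379 = 1064 - 1379 = -315)
(g - 3072) - 867 = (-315 - 3072) - 867 = -3387 - 867 = -4254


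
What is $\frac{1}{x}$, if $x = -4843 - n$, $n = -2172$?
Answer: $- \frac{1}{2671} \approx -0.00037439$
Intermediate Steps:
$x = -2671$ ($x = -4843 - -2172 = -4843 + 2172 = -2671$)
$\frac{1}{x} = \frac{1}{-2671} = - \frac{1}{2671}$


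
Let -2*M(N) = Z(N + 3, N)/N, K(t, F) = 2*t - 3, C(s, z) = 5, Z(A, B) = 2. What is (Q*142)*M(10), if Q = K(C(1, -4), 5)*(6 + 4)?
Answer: -994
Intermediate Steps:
K(t, F) = -3 + 2*t
M(N) = -1/N
Q = 70 (Q = (-3 + 2*5)*(6 + 4) = (-3 + 10)*10 = 7*10 = 70)
(Q*142)*M(10) = (70*142)*(-1/10) = 9940*(-1*⅒) = 9940*(-⅒) = -994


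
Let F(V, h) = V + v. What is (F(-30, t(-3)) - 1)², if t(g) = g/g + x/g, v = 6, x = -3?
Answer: 625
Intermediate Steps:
t(g) = 1 - 3/g (t(g) = g/g - 3/g = 1 - 3/g)
F(V, h) = 6 + V (F(V, h) = V + 6 = 6 + V)
(F(-30, t(-3)) - 1)² = ((6 - 30) - 1)² = (-24 - 1)² = (-25)² = 625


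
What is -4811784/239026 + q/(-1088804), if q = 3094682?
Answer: -1494699781517/65063116226 ≈ -22.973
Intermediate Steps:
-4811784/239026 + q/(-1088804) = -4811784/239026 + 3094682/(-1088804) = -4811784*1/239026 + 3094682*(-1/1088804) = -2405892/119513 - 1547341/544402 = -1494699781517/65063116226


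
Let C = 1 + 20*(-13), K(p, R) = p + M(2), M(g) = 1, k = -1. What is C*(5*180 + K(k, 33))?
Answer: -233100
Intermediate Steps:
K(p, R) = 1 + p (K(p, R) = p + 1 = 1 + p)
C = -259 (C = 1 - 260 = -259)
C*(5*180 + K(k, 33)) = -259*(5*180 + (1 - 1)) = -259*(900 + 0) = -259*900 = -233100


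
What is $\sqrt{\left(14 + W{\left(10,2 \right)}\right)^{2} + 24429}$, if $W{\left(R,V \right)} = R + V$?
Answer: $\sqrt{25105} \approx 158.45$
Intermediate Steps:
$\sqrt{\left(14 + W{\left(10,2 \right)}\right)^{2} + 24429} = \sqrt{\left(14 + \left(10 + 2\right)\right)^{2} + 24429} = \sqrt{\left(14 + 12\right)^{2} + 24429} = \sqrt{26^{2} + 24429} = \sqrt{676 + 24429} = \sqrt{25105}$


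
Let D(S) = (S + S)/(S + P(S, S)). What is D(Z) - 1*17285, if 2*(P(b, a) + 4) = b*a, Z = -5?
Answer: -121015/7 ≈ -17288.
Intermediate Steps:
P(b, a) = -4 + a*b/2 (P(b, a) = -4 + (b*a)/2 = -4 + (a*b)/2 = -4 + a*b/2)
D(S) = 2*S/(-4 + S + S**2/2) (D(S) = (S + S)/(S + (-4 + S*S/2)) = (2*S)/(S + (-4 + S**2/2)) = (2*S)/(-4 + S + S**2/2) = 2*S/(-4 + S + S**2/2))
D(Z) - 1*17285 = 4*(-5)/(-8 + (-5)**2 + 2*(-5)) - 1*17285 = 4*(-5)/(-8 + 25 - 10) - 17285 = 4*(-5)/7 - 17285 = 4*(-5)*(1/7) - 17285 = -20/7 - 17285 = -121015/7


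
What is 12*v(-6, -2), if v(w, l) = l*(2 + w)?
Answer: 96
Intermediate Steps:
12*v(-6, -2) = 12*(-2*(2 - 6)) = 12*(-2*(-4)) = 12*8 = 96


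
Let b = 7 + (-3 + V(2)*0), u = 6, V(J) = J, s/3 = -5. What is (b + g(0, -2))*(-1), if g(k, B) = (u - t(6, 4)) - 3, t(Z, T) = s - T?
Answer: -26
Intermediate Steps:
s = -15 (s = 3*(-5) = -15)
t(Z, T) = -15 - T
g(k, B) = 22 (g(k, B) = (6 - (-15 - 1*4)) - 3 = (6 - (-15 - 4)) - 3 = (6 - 1*(-19)) - 3 = (6 + 19) - 3 = 25 - 3 = 22)
b = 4 (b = 7 + (-3 + 2*0) = 7 + (-3 + 0) = 7 - 3 = 4)
(b + g(0, -2))*(-1) = (4 + 22)*(-1) = 26*(-1) = -26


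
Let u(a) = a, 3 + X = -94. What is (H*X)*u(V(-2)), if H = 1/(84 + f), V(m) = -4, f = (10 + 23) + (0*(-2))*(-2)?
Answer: 388/117 ≈ 3.3162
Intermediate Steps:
X = -97 (X = -3 - 94 = -97)
f = 33 (f = 33 + 0*(-2) = 33 + 0 = 33)
H = 1/117 (H = 1/(84 + 33) = 1/117 ≈ 0.0085470)
(H*X)*u(V(-2)) = ((1/117)*(-97))*(-4) = -97/117*(-4) = 388/117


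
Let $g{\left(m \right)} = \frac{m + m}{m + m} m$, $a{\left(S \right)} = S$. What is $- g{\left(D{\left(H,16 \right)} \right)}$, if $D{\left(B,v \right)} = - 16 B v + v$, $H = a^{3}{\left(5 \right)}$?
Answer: $31984$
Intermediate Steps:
$H = 125$ ($H = 5^{3} = 125$)
$D{\left(B,v \right)} = v - 16 B v$ ($D{\left(B,v \right)} = - 16 B v + v = v - 16 B v$)
$g{\left(m \right)} = m$ ($g{\left(m \right)} = \frac{2 m}{2 m} m = 2 m \frac{1}{2 m} m = 1 m = m$)
$- g{\left(D{\left(H,16 \right)} \right)} = - 16 \left(1 - 2000\right) = - 16 \left(-1999\right) = \left(-1\right) \left(-31984\right) = 31984$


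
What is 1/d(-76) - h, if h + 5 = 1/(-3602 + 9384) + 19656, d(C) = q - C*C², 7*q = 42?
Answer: -12469512308431/634548481 ≈ -19651.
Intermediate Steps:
q = 6 (q = (⅐)*42 = 6)
d(C) = 6 - C³ (d(C) = 6 - C*C² = 6 - C³)
h = 113622083/5782 (h = -5 + (1/(-3602 + 9384) + 19656) = -5 + (1/5782 + 19656) = -5 + 113650993/5782 = 113622083/5782 ≈ 19651.)
1/d(-76) - h = 1/(6 - 1*(-76)³) - 1*113622083/5782 = 1/(6 - 1*(-438976)) - 113622083/5782 = 1/(6 + 438976) - 113622083/5782 = 1/438982 - 113622083/5782 = -12469512308431/634548481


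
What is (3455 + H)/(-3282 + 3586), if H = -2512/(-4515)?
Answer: 15601837/1372560 ≈ 11.367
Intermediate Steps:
H = 2512/4515 (H = -2512*(-1/4515) = 2512/4515 ≈ 0.55637)
(3455 + H)/(-3282 + 3586) = (3455 + 2512/4515)/(-3282 + 3586) = (15601837/4515)/304 = (15601837/4515)*(1/304) = 15601837/1372560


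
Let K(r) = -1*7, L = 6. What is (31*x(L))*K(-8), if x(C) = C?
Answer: -1302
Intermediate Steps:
K(r) = -7
(31*x(L))*K(-8) = (31*6)*(-7) = 186*(-7) = -1302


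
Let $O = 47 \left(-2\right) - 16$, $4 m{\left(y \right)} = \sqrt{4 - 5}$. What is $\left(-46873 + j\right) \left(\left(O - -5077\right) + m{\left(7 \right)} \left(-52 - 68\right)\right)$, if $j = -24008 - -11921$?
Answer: $-292854320 + 1768800 i \approx -2.9285 \cdot 10^{8} + 1.7688 \cdot 10^{6} i$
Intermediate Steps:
$m{\left(y \right)} = \frac{i}{4}$ ($m{\left(y \right)} = \frac{\sqrt{4 - 5}}{4} = \frac{\sqrt{-1}}{4} = \frac{i}{4}$)
$O = -110$ ($O = -94 - 16 = -110$)
$j = -12087$ ($j = -24008 + 11921 = -12087$)
$\left(-46873 + j\right) \left(\left(O - -5077\right) + m{\left(7 \right)} \left(-52 - 68\right)\right) = \left(-46873 - 12087\right) \left(\left(-110 - -5077\right) + \frac{i}{4} \left(-52 - 68\right)\right) = - 58960 \left(\left(-110 + 5077\right) + \frac{i}{4} \left(-120\right)\right) = - 58960 \left(4967 - 30 i\right) = -292854320 + 1768800 i$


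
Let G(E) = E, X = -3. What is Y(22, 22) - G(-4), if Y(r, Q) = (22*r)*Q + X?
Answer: 10649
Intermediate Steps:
Y(r, Q) = -3 + 22*Q*r (Y(r, Q) = (22*r)*Q - 3 = 22*Q*r - 3 = -3 + 22*Q*r)
Y(22, 22) - G(-4) = (-3 + 22*22*22) - 1*(-4) = (-3 + 10648) + 4 = 10645 + 4 = 10649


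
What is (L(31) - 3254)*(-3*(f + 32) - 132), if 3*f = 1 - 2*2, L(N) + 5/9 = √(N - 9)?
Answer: 732275 - 225*√22 ≈ 7.3122e+5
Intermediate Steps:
L(N) = -5/9 + √(-9 + N) (L(N) = -5/9 + √(N - 9) = -5/9 + √(-9 + N))
f = -1 (f = (1 - 2*2)/3 = (1 - 4)/3 = (⅓)*(-3) = -1)
(L(31) - 3254)*(-3*(f + 32) - 132) = ((-5/9 + √(-9 + 31)) - 3254)*(-3*(-1 + 32) - 132) = ((-5/9 + √22) - 3254)*(-3*31 - 132) = (-29291/9 + √22)*(-93 - 132) = (-29291/9 + √22)*(-225) = 732275 - 225*√22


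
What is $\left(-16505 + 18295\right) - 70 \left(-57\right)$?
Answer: $5780$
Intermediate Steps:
$\left(-16505 + 18295\right) - 70 \left(-57\right) = 1790 - -3990 = 1790 + 3990 = 5780$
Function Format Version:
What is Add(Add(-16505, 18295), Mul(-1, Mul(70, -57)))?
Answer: 5780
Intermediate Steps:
Add(Add(-16505, 18295), Mul(-1, Mul(70, -57))) = Add(1790, Mul(-1, -3990)) = Add(1790, 3990) = 5780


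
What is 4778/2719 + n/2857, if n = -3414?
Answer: 4368080/7768183 ≈ 0.56230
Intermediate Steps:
4778/2719 + n/2857 = 4778/2719 - 3414/2857 = 4368080/7768183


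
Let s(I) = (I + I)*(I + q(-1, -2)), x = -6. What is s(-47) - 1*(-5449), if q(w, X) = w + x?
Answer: 10525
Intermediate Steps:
q(w, X) = -6 + w (q(w, X) = w - 6 = -6 + w)
s(I) = 2*I*(-7 + I) (s(I) = (I + I)*(I + (-6 - 1)) = (2*I)*(I - 7) = (2*I)*(-7 + I) = 2*I*(-7 + I))
s(-47) - 1*(-5449) = 2*(-47)*(-7 - 47) - 1*(-5449) = 2*(-47)*(-54) + 5449 = 5076 + 5449 = 10525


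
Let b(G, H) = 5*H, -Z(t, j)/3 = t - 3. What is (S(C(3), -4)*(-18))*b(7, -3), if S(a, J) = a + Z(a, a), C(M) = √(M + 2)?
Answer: 2430 - 540*√5 ≈ 1222.5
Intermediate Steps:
Z(t, j) = 9 - 3*t (Z(t, j) = -3*(t - 3) = -3*(-3 + t) = 9 - 3*t)
C(M) = √(2 + M)
S(a, J) = 9 - 2*a (S(a, J) = a + (9 - 3*a) = 9 - 2*a)
(S(C(3), -4)*(-18))*b(7, -3) = ((9 - 2*√(2 + 3))*(-18))*(5*(-3)) = ((9 - 2*√5)*(-18))*(-15) = (-162 + 36*√5)*(-15) = 2430 - 540*√5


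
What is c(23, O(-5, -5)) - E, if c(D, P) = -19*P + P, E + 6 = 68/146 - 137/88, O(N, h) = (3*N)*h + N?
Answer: -8048687/6424 ≈ -1252.9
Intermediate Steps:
O(N, h) = N + 3*N*h (O(N, h) = 3*N*h + N = N + 3*N*h)
E = -45553/6424 (E = -6 + (68/146 - 137/88) = -6 + (68*(1/146) - 137*1/88) = -6 + (34/73 - 137/88) = -6 - 7009/6424 = -45553/6424 ≈ -7.0911)
c(D, P) = -18*P
c(23, O(-5, -5)) - E = -(-90)*(1 + 3*(-5)) - 1*(-45553/6424) = -(-90)*(1 - 15) + 45553/6424 = -(-90)*(-14) + 45553/6424 = -18*70 + 45553/6424 = -1260 + 45553/6424 = -8048687/6424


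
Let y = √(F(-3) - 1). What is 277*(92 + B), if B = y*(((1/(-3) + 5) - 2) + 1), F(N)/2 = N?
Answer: 25484 + 3047*I*√7/3 ≈ 25484.0 + 2687.2*I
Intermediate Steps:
F(N) = 2*N
y = I*√7 (y = √(2*(-3) - 1) = √(-6 - 1) = √(-7) = I*√7 ≈ 2.6458*I)
B = 11*I*√7/3 (B = (I*√7)*(((1/(-3) + 5) - 2) + 1) = (I*√7)*(((-⅓ + 5) - 2) + 1) = (I*√7)*((14/3 - 2) + 1) = (I*√7)*(8/3 + 1) = (I*√7)*(11/3) = 11*I*√7/3 ≈ 9.7011*I)
277*(92 + B) = 277*(92 + 11*I*√7/3) = 25484 + 3047*I*√7/3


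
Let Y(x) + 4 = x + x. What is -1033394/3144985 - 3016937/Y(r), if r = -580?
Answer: 9487018740329/3660762540 ≈ 2591.5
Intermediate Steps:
Y(x) = -4 + 2*x (Y(x) = -4 + (x + x) = -4 + 2*x)
-1033394/3144985 - 3016937/Y(r) = -1033394/3144985 - 3016937/(-4 + 2*(-580)) = -1033394*1/3144985 - 3016937/(-4 - 1160) = -1033394/3144985 - 3016937/(-1164) = -1033394/3144985 - 3016937*(-1/1164) = -1033394/3144985 + 3016937/1164 = 9487018740329/3660762540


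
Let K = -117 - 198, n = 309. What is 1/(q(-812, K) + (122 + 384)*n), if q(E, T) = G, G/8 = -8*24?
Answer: 1/154818 ≈ 6.4592e-6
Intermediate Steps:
G = -1536 (G = 8*(-8*24) = 8*(-192) = -1536)
K = -315
q(E, T) = -1536
1/(q(-812, K) + (122 + 384)*n) = 1/(-1536 + (122 + 384)*309) = 1/(-1536 + 506*309) = 1/(-1536 + 156354) = 1/154818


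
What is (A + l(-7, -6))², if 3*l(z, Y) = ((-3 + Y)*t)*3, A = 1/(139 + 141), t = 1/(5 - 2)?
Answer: 703921/78400 ≈ 8.9786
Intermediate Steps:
t = ⅓ (t = 1/3 = ⅓ ≈ 0.33333)
A = 1/280 ≈ 0.0035714
l(z, Y) = -1 + Y/3 (l(z, Y) = (((-3 + Y)*(⅓))*3)/3 = ((-1 + Y/3)*3)/3 = (-3 + Y)/3 = -1 + Y/3)
(A + l(-7, -6))² = (1/280 + (-1 + (⅓)*(-6)))² = (1/280 + (-1 - 2))² = (1/280 - 3)² = (-839/280)² = 703921/78400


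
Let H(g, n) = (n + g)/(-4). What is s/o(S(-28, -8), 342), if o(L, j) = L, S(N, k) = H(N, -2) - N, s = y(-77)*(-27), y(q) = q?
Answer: 4158/71 ≈ 58.563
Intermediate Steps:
H(g, n) = -g/4 - n/4 (H(g, n) = -(g + n)/4 = -g/4 - n/4)
s = 2079 (s = -77*(-27) = 2079)
S(N, k) = ½ - 5*N/4 (S(N, k) = (-N/4 - ¼*(-2)) - N = (-N/4 + ½) - N = (½ - N/4) - N = ½ - 5*N/4)
s/o(S(-28, -8), 342) = 2079/(½ - 5/4*(-28)) = 2079/(½ + 35) = 2079/(71/2) = 2079*(2/71) = 4158/71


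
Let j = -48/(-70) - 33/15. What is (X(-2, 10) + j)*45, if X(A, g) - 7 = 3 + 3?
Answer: 3618/7 ≈ 516.86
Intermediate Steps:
X(A, g) = 13 (X(A, g) = 7 + (3 + 3) = 7 + 6 = 13)
j = -53/35 (j = -48*(-1/70) - 33*1/15 = 24/35 - 11/5 = -53/35 ≈ -1.5143)
(X(-2, 10) + j)*45 = (13 - 53/35)*45 = (402/35)*45 = 3618/7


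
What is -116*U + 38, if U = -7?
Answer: 850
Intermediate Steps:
-116*U + 38 = -116*(-7) + 38 = -4*(-203) + 38 = 812 + 38 = 850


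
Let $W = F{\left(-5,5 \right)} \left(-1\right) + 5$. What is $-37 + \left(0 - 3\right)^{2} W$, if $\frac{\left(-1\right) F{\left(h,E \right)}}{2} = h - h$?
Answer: $8$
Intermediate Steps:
$F{\left(h,E \right)} = 0$ ($F{\left(h,E \right)} = - 2 \left(h - h\right) = \left(-2\right) 0 = 0$)
$W = 5$ ($W = 0 \left(-1\right) + 5 = 0 + 5 = 5$)
$-37 + \left(0 - 3\right)^{2} W = -37 + \left(0 - 3\right)^{2} \cdot 5 = -37 + \left(-3\right)^{2} \cdot 5 = -37 + 9 \cdot 5 = -37 + 45 = 8$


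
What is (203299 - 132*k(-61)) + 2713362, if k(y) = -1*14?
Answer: 2918509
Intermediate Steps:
k(y) = -14
(203299 - 132*k(-61)) + 2713362 = (203299 - 132*(-14)) + 2713362 = (203299 + 1848) + 2713362 = 205147 + 2713362 = 2918509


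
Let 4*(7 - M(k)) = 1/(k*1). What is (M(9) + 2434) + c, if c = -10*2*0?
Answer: 87875/36 ≈ 2441.0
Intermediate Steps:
M(k) = 7 - 1/(4*k)
c = 0 (c = -20*0 = 0)
(M(9) + 2434) + c = ((7 - ¼/9) + 2434) + 0 = ((7 - ¼*⅑) + 2434) + 0 = ((7 - 1/36) + 2434) + 0 = (251/36 + 2434) + 0 = 87875/36 + 0 = 87875/36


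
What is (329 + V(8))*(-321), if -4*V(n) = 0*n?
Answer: -105609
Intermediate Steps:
V(n) = 0 (V(n) = -0*n = -1/4*0 = 0)
(329 + V(8))*(-321) = (329 + 0)*(-321) = 329*(-321) = -105609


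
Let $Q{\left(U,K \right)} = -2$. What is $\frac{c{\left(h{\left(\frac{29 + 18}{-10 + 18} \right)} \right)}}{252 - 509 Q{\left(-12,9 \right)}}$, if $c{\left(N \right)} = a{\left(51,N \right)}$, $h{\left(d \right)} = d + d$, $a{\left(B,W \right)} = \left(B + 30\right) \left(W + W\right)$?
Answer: $\frac{3807}{2540} \approx 1.4988$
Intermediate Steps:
$a{\left(B,W \right)} = 2 W \left(30 + B\right)$ ($a{\left(B,W \right)} = \left(30 + B\right) 2 W = 2 W \left(30 + B\right)$)
$h{\left(d \right)} = 2 d$
$c{\left(N \right)} = 162 N$ ($c{\left(N \right)} = 2 N \left(30 + 51\right) = 2 N 81 = 162 N$)
$\frac{c{\left(h{\left(\frac{29 + 18}{-10 + 18} \right)} \right)}}{252 - 509 Q{\left(-12,9 \right)}} = \frac{162 \cdot 2 \frac{29 + 18}{-10 + 18}}{252 - -1018} = \frac{162 \cdot 2 \cdot \frac{47}{8}}{252 + 1018} = \frac{162 \cdot 2 \cdot 47 \cdot \frac{1}{8}}{1270} = 162 \cdot 2 \cdot \frac{47}{8} \cdot \frac{1}{1270} = 162 \cdot \frac{47}{4} \cdot \frac{1}{1270} = \frac{3807}{2} \cdot \frac{1}{1270} = \frac{3807}{2540}$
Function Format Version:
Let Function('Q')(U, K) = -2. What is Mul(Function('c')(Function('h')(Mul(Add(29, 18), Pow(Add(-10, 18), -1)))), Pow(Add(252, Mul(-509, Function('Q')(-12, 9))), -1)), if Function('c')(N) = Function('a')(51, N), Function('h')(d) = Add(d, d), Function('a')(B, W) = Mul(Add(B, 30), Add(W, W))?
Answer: Rational(3807, 2540) ≈ 1.4988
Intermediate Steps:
Function('a')(B, W) = Mul(2, W, Add(30, B)) (Function('a')(B, W) = Mul(Add(30, B), Mul(2, W)) = Mul(2, W, Add(30, B)))
Function('h')(d) = Mul(2, d)
Function('c')(N) = Mul(162, N) (Function('c')(N) = Mul(2, N, Add(30, 51)) = Mul(2, N, 81) = Mul(162, N))
Mul(Function('c')(Function('h')(Mul(Add(29, 18), Pow(Add(-10, 18), -1)))), Pow(Add(252, Mul(-509, Function('Q')(-12, 9))), -1)) = Mul(Mul(162, Mul(2, Mul(Add(29, 18), Pow(Add(-10, 18), -1)))), Pow(Add(252, Mul(-509, -2)), -1)) = Mul(Mul(162, Mul(2, Mul(47, Pow(8, -1)))), Pow(Add(252, 1018), -1)) = Mul(Mul(162, Mul(2, Mul(47, Rational(1, 8)))), Pow(1270, -1)) = Mul(Mul(162, Mul(2, Rational(47, 8))), Rational(1, 1270)) = Mul(Mul(162, Rational(47, 4)), Rational(1, 1270)) = Mul(Rational(3807, 2), Rational(1, 1270)) = Rational(3807, 2540)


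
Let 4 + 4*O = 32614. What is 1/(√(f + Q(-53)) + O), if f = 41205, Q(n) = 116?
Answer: 32610/265687741 - 4*√41321/265687741 ≈ 0.00011968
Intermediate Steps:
O = 16305/2 (O = -1 + (¼)*32614 = -1 + 16307/2 = 16305/2 ≈ 8152.5)
1/(√(f + Q(-53)) + O) = 1/(√(41205 + 116) + 16305/2) = 1/(√41321 + 16305/2) = 1/(16305/2 + √41321)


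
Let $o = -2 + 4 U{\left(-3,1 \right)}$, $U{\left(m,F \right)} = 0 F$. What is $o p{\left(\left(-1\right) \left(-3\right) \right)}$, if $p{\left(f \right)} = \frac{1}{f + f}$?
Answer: $- \frac{1}{3} \approx -0.33333$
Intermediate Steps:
$U{\left(m,F \right)} = 0$
$p{\left(f \right)} = \frac{1}{2 f}$
$o = -2$ ($o = -2 + 4 \cdot 0 = -2 + 0 = -2$)
$o p{\left(\left(-1\right) \left(-3\right) \right)} = - 2 \frac{1}{2 \left(\left(-1\right) \left(-3\right)\right)} = - 2 \frac{1}{2 \cdot 3} = - 2 \cdot \frac{1}{2} \cdot \frac{1}{3} = \left(-2\right) \frac{1}{6} = - \frac{1}{3}$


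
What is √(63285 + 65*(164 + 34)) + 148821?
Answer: 148821 + √76155 ≈ 1.4910e+5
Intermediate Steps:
√(63285 + 65*(164 + 34)) + 148821 = √(63285 + 65*198) + 148821 = √(63285 + 12870) + 148821 = √76155 + 148821 = 148821 + √76155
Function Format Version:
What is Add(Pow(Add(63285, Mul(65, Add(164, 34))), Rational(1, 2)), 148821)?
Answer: Add(148821, Pow(76155, Rational(1, 2))) ≈ 1.4910e+5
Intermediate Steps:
Add(Pow(Add(63285, Mul(65, Add(164, 34))), Rational(1, 2)), 148821) = Add(Pow(Add(63285, Mul(65, 198)), Rational(1, 2)), 148821) = Add(Pow(Add(63285, 12870), Rational(1, 2)), 148821) = Add(Pow(76155, Rational(1, 2)), 148821) = Add(148821, Pow(76155, Rational(1, 2)))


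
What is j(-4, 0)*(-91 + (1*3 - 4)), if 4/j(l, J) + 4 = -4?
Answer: 46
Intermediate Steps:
j(l, J) = -½ (j(l, J) = 4/(-4 - 4) = 4/(-8) = 4*(-⅛) = -½)
j(-4, 0)*(-91 + (1*3 - 4)) = -(-91 + (1*3 - 4))/2 = -(-91 + (3 - 4))/2 = -(-91 - 1)/2 = -½*(-92) = 46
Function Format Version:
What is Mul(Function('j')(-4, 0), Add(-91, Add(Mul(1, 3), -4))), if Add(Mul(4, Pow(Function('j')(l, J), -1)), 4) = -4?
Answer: 46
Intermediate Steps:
Function('j')(l, J) = Rational(-1, 2) (Function('j')(l, J) = Mul(4, Pow(Add(-4, -4), -1)) = Mul(4, Pow(-8, -1)) = Mul(4, Rational(-1, 8)) = Rational(-1, 2))
Mul(Function('j')(-4, 0), Add(-91, Add(Mul(1, 3), -4))) = Mul(Rational(-1, 2), Add(-91, Add(Mul(1, 3), -4))) = Mul(Rational(-1, 2), Add(-91, Add(3, -4))) = Mul(Rational(-1, 2), Add(-91, -1)) = Mul(Rational(-1, 2), -92) = 46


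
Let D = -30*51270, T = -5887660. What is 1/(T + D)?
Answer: -1/7425760 ≈ -1.3467e-7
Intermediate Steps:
D = -1538100
1/(T + D) = 1/(-5887660 - 1538100) = 1/(-7425760) = -1/7425760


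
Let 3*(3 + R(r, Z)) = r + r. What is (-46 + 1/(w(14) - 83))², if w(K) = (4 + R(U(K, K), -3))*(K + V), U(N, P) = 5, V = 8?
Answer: 2886601/1369 ≈ 2108.5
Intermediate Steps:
R(r, Z) = -3 + 2*r/3 (R(r, Z) = -3 + (r + r)/3 = -3 + (2*r)/3 = -3 + 2*r/3)
w(K) = 104/3 + 13*K/3 (w(K) = (4 + (-3 + (⅔)*5))*(K + 8) = (4 + (-3 + 10/3))*(8 + K) = (4 + ⅓)*(8 + K) = 13*(8 + K)/3 = 104/3 + 13*K/3)
(-46 + 1/(w(14) - 83))² = (-46 + 1/((104/3 + (13/3)*14) - 83))² = (-46 + 1/((104/3 + 182/3) - 83))² = (-46 + 1/(286/3 - 83))² = (-46 + 1/(37/3))² = (-46 + 3/37)² = (-1699/37)² = 2886601/1369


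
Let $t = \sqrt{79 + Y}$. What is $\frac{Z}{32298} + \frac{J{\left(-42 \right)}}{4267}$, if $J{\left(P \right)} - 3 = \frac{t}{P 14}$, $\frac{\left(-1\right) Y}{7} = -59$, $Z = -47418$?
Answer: $- \frac{4815136}{3281323} - \frac{\sqrt{123}}{1254498} \approx -1.4674$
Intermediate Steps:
$Y = 413$ ($Y = \left(-7\right) \left(-59\right) = 413$)
$t = 2 \sqrt{123}$ ($t = \sqrt{79 + 413} = \sqrt{492} = 2 \sqrt{123} \approx 22.181$)
$J{\left(P \right)} = 3 + \frac{\sqrt{123}}{7 P}$ ($J{\left(P \right)} = 3 + \frac{2 \sqrt{123}}{P 14} = 3 + \frac{2 \sqrt{123}}{14 P} = 3 + 2 \sqrt{123} \frac{1}{14 P} = 3 + \frac{\sqrt{123}}{7 P}$)
$\frac{Z}{32298} + \frac{J{\left(-42 \right)}}{4267} = - \frac{47418}{32298} + \frac{3 + \frac{\sqrt{123}}{7 \left(-42\right)}}{4267} = \left(-47418\right) \frac{1}{32298} + \left(3 + \frac{1}{7} \sqrt{123} \left(- \frac{1}{42}\right)\right) \frac{1}{4267} = - \frac{1129}{769} + \left(3 - \frac{\sqrt{123}}{294}\right) \frac{1}{4267} = - \frac{1129}{769} + \left(\frac{3}{4267} - \frac{\sqrt{123}}{1254498}\right) = - \frac{4815136}{3281323} - \frac{\sqrt{123}}{1254498}$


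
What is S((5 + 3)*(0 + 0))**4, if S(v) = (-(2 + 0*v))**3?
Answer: 4096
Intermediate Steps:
S(v) = -8 (S(v) = (-(2 + 0))**3 = (-1*2)**3 = (-2)**3 = -8)
S((5 + 3)*(0 + 0))**4 = (-8)**4 = 4096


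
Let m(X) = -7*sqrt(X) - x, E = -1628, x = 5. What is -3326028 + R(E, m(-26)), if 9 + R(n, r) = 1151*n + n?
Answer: -5201493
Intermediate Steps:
m(X) = -5 - 7*sqrt(X) (m(X) = -7*sqrt(X) - 1*5 = -7*sqrt(X) - 5 = -5 - 7*sqrt(X))
R(n, r) = -9 + 1152*n (R(n, r) = -9 + (1151*n + n) = -9 + 1152*n)
-3326028 + R(E, m(-26)) = -3326028 + (-9 + 1152*(-1628)) = -3326028 + (-9 - 1875456) = -3326028 - 1875465 = -5201493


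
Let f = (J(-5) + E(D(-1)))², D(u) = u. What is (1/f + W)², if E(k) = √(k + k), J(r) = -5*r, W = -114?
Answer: (-4979002441*I + 809639400*√2)/(-383129*I + 62300*√2) ≈ 12996.0 + 0.041008*I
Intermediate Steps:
E(k) = √2*√k (E(k) = √(2*k) = √2*√k)
f = (25 + I*√2)² (f = (-5*(-5) + √2*√(-1))² = (25 + √2*I)² = (25 + I*√2)² ≈ 623.0 + 70.711*I)
(1/f + W)² = (1/((25 + I*√2)²) - 114)² = ((25 + I*√2)⁻² - 114)² = (-114 + (25 + I*√2)⁻²)²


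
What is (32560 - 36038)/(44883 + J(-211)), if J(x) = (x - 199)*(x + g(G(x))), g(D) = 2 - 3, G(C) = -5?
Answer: -3478/131803 ≈ -0.026388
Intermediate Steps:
g(D) = -1
J(x) = (-1 + x)*(-199 + x) (J(x) = (x - 199)*(x - 1) = (-199 + x)*(-1 + x) = (-1 + x)*(-199 + x))
(32560 - 36038)/(44883 + J(-211)) = (32560 - 36038)/(44883 + (199 + (-211)² - 200*(-211))) = -3478/(44883 + (199 + 44521 + 42200)) = -3478/(44883 + 86920) = -3478/131803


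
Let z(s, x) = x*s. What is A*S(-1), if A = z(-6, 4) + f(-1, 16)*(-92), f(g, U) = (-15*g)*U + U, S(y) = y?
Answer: 23576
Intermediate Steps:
z(s, x) = s*x
f(g, U) = U - 15*U*g (f(g, U) = -15*U*g + U = U - 15*U*g)
A = -23576 (A = -6*4 + (16*(1 - 15*(-1)))*(-92) = -24 + (16*(1 + 15))*(-92) = -24 + (16*16)*(-92) = -24 + 256*(-92) = -24 - 23552 = -23576)
A*S(-1) = -23576*(-1) = 23576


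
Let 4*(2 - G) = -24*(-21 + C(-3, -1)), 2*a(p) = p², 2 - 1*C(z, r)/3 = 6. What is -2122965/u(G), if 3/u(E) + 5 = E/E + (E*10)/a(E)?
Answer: 142238655/49 ≈ 2.9028e+6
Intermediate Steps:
C(z, r) = -12 (C(z, r) = 6 - 3*6 = 6 - 18 = -12)
a(p) = p²/2
G = -196 (G = 2 - (-6)*(-21 - 12) = 2 - (-6)*(-33) = 2 - ¼*792 = 2 - 198 = -196)
u(E) = 3/(-4 + 20/E) (u(E) = 3/(-5 + (E/E + (E*10)/((E²/2)))) = 3/(-5 + (1 + (10*E)*(2/E²))) = 3/(-5 + (1 + 20/E)) = 3/(-4 + 20/E))
-2122965/u(G) = -2122965/((-3*(-196)/(-20 + 4*(-196)))) = -2122965/((-3*(-196)/(-20 - 784))) = -2122965/((-3*(-196)/(-804))) = -2122965/((-3*(-196)*(-1/804))) = -2122965/(-49/67) = -2122965*(-67/49) = 142238655/49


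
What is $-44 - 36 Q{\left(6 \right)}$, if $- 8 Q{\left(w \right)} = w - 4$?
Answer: $-35$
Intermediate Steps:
$Q{\left(w \right)} = \frac{1}{2} - \frac{w}{8}$ ($Q{\left(w \right)} = - \frac{w - 4}{8} = - \frac{-4 + w}{8} = \frac{1}{2} - \frac{w}{8}$)
$-44 - 36 Q{\left(6 \right)} = -44 - 36 \left(\frac{1}{2} - \frac{3}{4}\right) = -44 - -9 = -44 + 9 = -35$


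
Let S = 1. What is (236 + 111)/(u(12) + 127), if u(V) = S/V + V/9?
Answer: 4164/1541 ≈ 2.7021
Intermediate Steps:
u(V) = 1/V + V/9
(236 + 111)/(u(12) + 127) = (236 + 111)/((1/12 + (1/9)*12) + 127) = 347/((1/12 + 4/3) + 127) = 347/(17/12 + 127) = 347/(1541/12) = 347*(12/1541) = 4164/1541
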